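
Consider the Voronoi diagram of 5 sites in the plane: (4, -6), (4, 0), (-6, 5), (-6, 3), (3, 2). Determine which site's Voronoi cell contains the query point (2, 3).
Nearest site = (3, 2)

The Voronoi cell of site s contains exactly those query points closer to s than to any other site. Compute squared distances from q = (2, 3) to each site:
  (3 − 2)² + (2 − 3)² = 2
  (4 − 2)² + (0 − 3)² = 13
  (-6 − 2)² + (3 − 3)² = 64
  (-6 − 2)² + (5 − 3)² = 68
  (4 − 2)² + (-6 − 3)² = 85
Minimum is attained by (3, 2), so q lies in its Voronoi cell.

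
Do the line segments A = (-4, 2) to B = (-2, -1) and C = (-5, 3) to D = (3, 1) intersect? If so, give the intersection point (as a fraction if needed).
No (intersection of containing lines falls outside at least one segment)

Parametrize and solve: t = -3/10, s = 1/20. At least one of these is outside [0, 1], so the segments do not intersect.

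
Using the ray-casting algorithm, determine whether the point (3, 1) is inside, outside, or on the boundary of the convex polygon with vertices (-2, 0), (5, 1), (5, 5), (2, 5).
The point (3, 1) lies strictly inside the polygon

Cast a horizontal ray to the right from the query point and count how many polygon edges it crosses (each edge strictly once or zero times, handled with the usual half-open convention). 
Parity of crossings → odd ⇒ inside.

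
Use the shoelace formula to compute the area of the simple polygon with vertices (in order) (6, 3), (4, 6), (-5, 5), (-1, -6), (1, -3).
Area = 139/2

Shoelace formula: Area = (1/2) |Σ_i (x_i · y_{i+1} − x_{i+1} · y_i)| (indices mod n). Compute each cross term:
  (6)(6) − (4)(3) = 24
  (4)(5) − (-5)(6) = 50
  (-5)(-6) − (-1)(5) = 35
  (-1)(-3) − (1)(-6) = 9
  (1)(3) − (6)(-3) = 21
Sum = 139, so (signed) Area = 139/2 = 139/2, |Area| = 139/2.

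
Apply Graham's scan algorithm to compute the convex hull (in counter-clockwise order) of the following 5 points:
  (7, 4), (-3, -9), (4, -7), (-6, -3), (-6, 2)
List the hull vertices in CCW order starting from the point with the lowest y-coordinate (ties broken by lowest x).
Hull (CCW) = [(-3, -9), (4, -7), (7, 4), (-6, 2), (-6, -3)]

Graham scan procedure:
  1. Find the pivot p₀ = point with lowest y (tie → lowest x): (-3, -9).
  2. Sort the remaining points by polar angle around p₀.
  3. Walk through sorted points, maintaining a stack; pop the top while the last three entries make a non-left turn (cross product ≤ 0).
  4. Final stack is the convex hull in CCW order: (-3, -9), (4, -7), (7, 4), (-6, 2), (-6, -3).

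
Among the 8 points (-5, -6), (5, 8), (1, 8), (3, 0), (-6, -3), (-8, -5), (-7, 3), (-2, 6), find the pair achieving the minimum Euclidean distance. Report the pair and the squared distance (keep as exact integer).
Pair = ((-6, -3), (-8, -5)); squared distance = 8

Compute all C(8, 2) = 28 pairwise squared distances (x_i − x_j)² + (y_i − y_j)². The minimum is 8, attained by the pair ((-6, -3), (-8, -5)).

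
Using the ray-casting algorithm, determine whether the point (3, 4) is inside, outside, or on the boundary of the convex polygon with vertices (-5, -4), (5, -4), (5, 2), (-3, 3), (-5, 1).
The point (3, 4) lies strictly outside the polygon

Cast a horizontal ray to the right from the query point and count how many polygon edges it crosses (each edge strictly once or zero times, handled with the usual half-open convention). 
Parity of crossings → even ⇒ outside.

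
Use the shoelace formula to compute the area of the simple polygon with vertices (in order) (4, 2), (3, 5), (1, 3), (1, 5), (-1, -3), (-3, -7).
Area = 21

Shoelace formula: Area = (1/2) |Σ_i (x_i · y_{i+1} − x_{i+1} · y_i)| (indices mod n). Compute each cross term:
  (4)(5) − (3)(2) = 14
  (3)(3) − (1)(5) = 4
  (1)(5) − (1)(3) = 2
  (1)(-3) − (-1)(5) = 2
  (-1)(-7) − (-3)(-3) = -2
  (-3)(2) − (4)(-7) = 22
Sum = 42, so (signed) Area = 42/2 = 21, |Area| = 21.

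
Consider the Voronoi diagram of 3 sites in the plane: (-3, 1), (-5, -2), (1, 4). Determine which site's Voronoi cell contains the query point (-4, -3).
Nearest site = (-5, -2)

The Voronoi cell of site s contains exactly those query points closer to s than to any other site. Compute squared distances from q = (-4, -3) to each site:
  (-5 − -4)² + (-2 − -3)² = 2
  (-3 − -4)² + (1 − -3)² = 17
  (1 − -4)² + (4 − -3)² = 74
Minimum is attained by (-5, -2), so q lies in its Voronoi cell.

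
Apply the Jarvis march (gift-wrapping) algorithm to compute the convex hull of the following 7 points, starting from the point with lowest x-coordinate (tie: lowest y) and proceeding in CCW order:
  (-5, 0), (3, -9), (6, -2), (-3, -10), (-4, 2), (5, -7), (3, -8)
Hull (CCW) = [(-5, 0), (-3, -10), (3, -9), (5, -7), (6, -2), (-4, 2)]

Jarvis march: at each step, from the current hull vertex p, select the next vertex q as the point such that every other point lies strictly to the left of (or on) the directed line p → q. (Equivalently: for every other point r, the cross product (q − p) × (r − p) ≥ 0.)
Starting point (lowest x, tie lowest y): (-5, 0). Wrap until returning to start. Resulting hull: (-5, 0), (-3, -10), (3, -9), (5, -7), (6, -2), (-4, 2).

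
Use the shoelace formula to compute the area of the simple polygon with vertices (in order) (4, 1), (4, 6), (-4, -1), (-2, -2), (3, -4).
Area = 79/2

Shoelace formula: Area = (1/2) |Σ_i (x_i · y_{i+1} − x_{i+1} · y_i)| (indices mod n). Compute each cross term:
  (4)(6) − (4)(1) = 20
  (4)(-1) − (-4)(6) = 20
  (-4)(-2) − (-2)(-1) = 6
  (-2)(-4) − (3)(-2) = 14
  (3)(1) − (4)(-4) = 19
Sum = 79, so (signed) Area = 79/2 = 79/2, |Area| = 79/2.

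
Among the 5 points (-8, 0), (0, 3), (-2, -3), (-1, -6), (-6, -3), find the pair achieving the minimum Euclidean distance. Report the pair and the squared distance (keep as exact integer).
Pair = ((-2, -3), (-1, -6)); squared distance = 10

Compute all C(5, 2) = 10 pairwise squared distances (x_i − x_j)² + (y_i − y_j)². The minimum is 10, attained by the pair ((-2, -3), (-1, -6)).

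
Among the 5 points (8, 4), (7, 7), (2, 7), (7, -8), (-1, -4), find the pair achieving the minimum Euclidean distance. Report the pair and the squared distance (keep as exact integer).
Pair = ((8, 4), (7, 7)); squared distance = 10

Compute all C(5, 2) = 10 pairwise squared distances (x_i − x_j)² + (y_i − y_j)². The minimum is 10, attained by the pair ((8, 4), (7, 7)).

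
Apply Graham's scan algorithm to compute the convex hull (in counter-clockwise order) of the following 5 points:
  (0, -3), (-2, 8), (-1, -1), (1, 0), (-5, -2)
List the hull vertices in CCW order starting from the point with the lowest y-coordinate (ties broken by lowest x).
Hull (CCW) = [(0, -3), (1, 0), (-2, 8), (-5, -2)]

Graham scan procedure:
  1. Find the pivot p₀ = point with lowest y (tie → lowest x): (0, -3).
  2. Sort the remaining points by polar angle around p₀.
  3. Walk through sorted points, maintaining a stack; pop the top while the last three entries make a non-left turn (cross product ≤ 0).
  4. Final stack is the convex hull in CCW order: (0, -3), (1, 0), (-2, 8), (-5, -2).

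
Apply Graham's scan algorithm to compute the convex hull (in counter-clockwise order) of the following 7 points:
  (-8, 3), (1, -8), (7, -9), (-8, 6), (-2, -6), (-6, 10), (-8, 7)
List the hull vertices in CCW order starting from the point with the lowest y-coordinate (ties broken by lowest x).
Hull (CCW) = [(7, -9), (-6, 10), (-8, 7), (-8, 3), (-2, -6), (1, -8)]

Graham scan procedure:
  1. Find the pivot p₀ = point with lowest y (tie → lowest x): (7, -9).
  2. Sort the remaining points by polar angle around p₀.
  3. Walk through sorted points, maintaining a stack; pop the top while the last three entries make a non-left turn (cross product ≤ 0).
  4. Final stack is the convex hull in CCW order: (7, -9), (-6, 10), (-8, 7), (-8, 3), (-2, -6), (1, -8).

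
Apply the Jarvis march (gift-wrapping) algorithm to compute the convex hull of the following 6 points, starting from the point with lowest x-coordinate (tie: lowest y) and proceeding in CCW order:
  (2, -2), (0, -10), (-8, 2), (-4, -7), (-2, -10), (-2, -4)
Hull (CCW) = [(-8, 2), (-4, -7), (-2, -10), (0, -10), (2, -2)]

Jarvis march: at each step, from the current hull vertex p, select the next vertex q as the point such that every other point lies strictly to the left of (or on) the directed line p → q. (Equivalently: for every other point r, the cross product (q − p) × (r − p) ≥ 0.)
Starting point (lowest x, tie lowest y): (-8, 2). Wrap until returning to start. Resulting hull: (-8, 2), (-4, -7), (-2, -10), (0, -10), (2, -2).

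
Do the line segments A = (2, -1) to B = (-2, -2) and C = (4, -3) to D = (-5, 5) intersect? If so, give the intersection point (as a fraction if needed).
Yes; intersection at (74/41, -43/41) (t = 2/41 on AB, s = 10/41 on CD)

Parametrize AB as A + t(B − A) = (2 + -4 t, -1 + -1 t) and CD as C + s(D − C) = (4 + -9 s, -3 + 8 s). Solve the linear system for (t, s). Determinant = 41 ≠ 0, so a unique intersection of the containing lines exists. Solution: t = 2/41, s = 10/41 — both in [0, 1], so the segments cross. Intersection point: (74/41, -43/41).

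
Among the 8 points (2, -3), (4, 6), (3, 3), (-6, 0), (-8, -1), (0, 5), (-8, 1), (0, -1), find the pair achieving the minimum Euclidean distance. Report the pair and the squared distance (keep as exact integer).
Pair = ((-8, -1), (-8, 1)); squared distance = 4

Compute all C(8, 2) = 28 pairwise squared distances (x_i − x_j)² + (y_i − y_j)². The minimum is 4, attained by the pair ((-8, -1), (-8, 1)).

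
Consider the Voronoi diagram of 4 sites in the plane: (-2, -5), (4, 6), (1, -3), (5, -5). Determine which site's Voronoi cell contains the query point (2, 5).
Nearest site = (4, 6)

The Voronoi cell of site s contains exactly those query points closer to s than to any other site. Compute squared distances from q = (2, 5) to each site:
  (4 − 2)² + (6 − 5)² = 5
  (1 − 2)² + (-3 − 5)² = 65
  (5 − 2)² + (-5 − 5)² = 109
  (-2 − 2)² + (-5 − 5)² = 116
Minimum is attained by (4, 6), so q lies in its Voronoi cell.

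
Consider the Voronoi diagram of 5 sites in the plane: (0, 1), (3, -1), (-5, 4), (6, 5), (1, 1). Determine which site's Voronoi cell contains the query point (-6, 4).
Nearest site = (-5, 4)

The Voronoi cell of site s contains exactly those query points closer to s than to any other site. Compute squared distances from q = (-6, 4) to each site:
  (-5 − -6)² + (4 − 4)² = 1
  (0 − -6)² + (1 − 4)² = 45
  (1 − -6)² + (1 − 4)² = 58
  (3 − -6)² + (-1 − 4)² = 106
  (6 − -6)² + (5 − 4)² = 145
Minimum is attained by (-5, 4), so q lies in its Voronoi cell.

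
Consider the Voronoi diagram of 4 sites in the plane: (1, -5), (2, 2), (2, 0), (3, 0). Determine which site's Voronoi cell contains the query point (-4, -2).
Nearest site = (1, -5)

The Voronoi cell of site s contains exactly those query points closer to s than to any other site. Compute squared distances from q = (-4, -2) to each site:
  (1 − -4)² + (-5 − -2)² = 34
  (2 − -4)² + (0 − -2)² = 40
  (2 − -4)² + (2 − -2)² = 52
  (3 − -4)² + (0 − -2)² = 53
Minimum is attained by (1, -5), so q lies in its Voronoi cell.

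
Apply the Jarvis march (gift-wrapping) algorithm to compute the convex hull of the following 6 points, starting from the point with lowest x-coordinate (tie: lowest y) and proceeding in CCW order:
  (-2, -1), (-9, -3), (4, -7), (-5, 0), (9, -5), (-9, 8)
Hull (CCW) = [(-9, -3), (4, -7), (9, -5), (-9, 8)]

Jarvis march: at each step, from the current hull vertex p, select the next vertex q as the point such that every other point lies strictly to the left of (or on) the directed line p → q. (Equivalently: for every other point r, the cross product (q − p) × (r − p) ≥ 0.)
Starting point (lowest x, tie lowest y): (-9, -3). Wrap until returning to start. Resulting hull: (-9, -3), (4, -7), (9, -5), (-9, 8).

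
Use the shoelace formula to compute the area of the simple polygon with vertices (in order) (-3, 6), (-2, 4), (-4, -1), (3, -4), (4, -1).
Area = 71/2

Shoelace formula: Area = (1/2) |Σ_i (x_i · y_{i+1} − x_{i+1} · y_i)| (indices mod n). Compute each cross term:
  (-3)(4) − (-2)(6) = 0
  (-2)(-1) − (-4)(4) = 18
  (-4)(-4) − (3)(-1) = 19
  (3)(-1) − (4)(-4) = 13
  (4)(6) − (-3)(-1) = 21
Sum = 71, so (signed) Area = 71/2 = 71/2, |Area| = 71/2.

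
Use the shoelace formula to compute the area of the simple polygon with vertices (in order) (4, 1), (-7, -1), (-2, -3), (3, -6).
Area = 35

Shoelace formula: Area = (1/2) |Σ_i (x_i · y_{i+1} − x_{i+1} · y_i)| (indices mod n). Compute each cross term:
  (4)(-1) − (-7)(1) = 3
  (-7)(-3) − (-2)(-1) = 19
  (-2)(-6) − (3)(-3) = 21
  (3)(1) − (4)(-6) = 27
Sum = 70, so (signed) Area = 70/2 = 35, |Area| = 35.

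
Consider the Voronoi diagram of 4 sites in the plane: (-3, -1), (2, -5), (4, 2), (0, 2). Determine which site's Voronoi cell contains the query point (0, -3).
Nearest site = (2, -5)

The Voronoi cell of site s contains exactly those query points closer to s than to any other site. Compute squared distances from q = (0, -3) to each site:
  (2 − 0)² + (-5 − -3)² = 8
  (-3 − 0)² + (-1 − -3)² = 13
  (0 − 0)² + (2 − -3)² = 25
  (4 − 0)² + (2 − -3)² = 41
Minimum is attained by (2, -5), so q lies in its Voronoi cell.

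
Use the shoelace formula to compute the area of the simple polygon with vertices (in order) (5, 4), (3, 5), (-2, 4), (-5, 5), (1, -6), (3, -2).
Area = 54

Shoelace formula: Area = (1/2) |Σ_i (x_i · y_{i+1} − x_{i+1} · y_i)| (indices mod n). Compute each cross term:
  (5)(5) − (3)(4) = 13
  (3)(4) − (-2)(5) = 22
  (-2)(5) − (-5)(4) = 10
  (-5)(-6) − (1)(5) = 25
  (1)(-2) − (3)(-6) = 16
  (3)(4) − (5)(-2) = 22
Sum = 108, so (signed) Area = 108/2 = 54, |Area| = 54.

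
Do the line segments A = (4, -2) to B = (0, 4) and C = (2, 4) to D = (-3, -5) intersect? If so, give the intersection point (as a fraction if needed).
Yes; intersection at (12/11, 26/11) (t = 8/11 on AB, s = 2/11 on CD)

Parametrize AB as A + t(B − A) = (4 + -4 t, -2 + 6 t) and CD as C + s(D − C) = (2 + -5 s, 4 + -9 s). Solve the linear system for (t, s). Determinant = -66 ≠ 0, so a unique intersection of the containing lines exists. Solution: t = 8/11, s = 2/11 — both in [0, 1], so the segments cross. Intersection point: (12/11, 26/11).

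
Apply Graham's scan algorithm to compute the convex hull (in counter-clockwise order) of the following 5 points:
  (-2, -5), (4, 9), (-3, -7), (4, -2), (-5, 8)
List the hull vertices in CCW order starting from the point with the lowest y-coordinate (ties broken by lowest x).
Hull (CCW) = [(-3, -7), (4, -2), (4, 9), (-5, 8)]

Graham scan procedure:
  1. Find the pivot p₀ = point with lowest y (tie → lowest x): (-3, -7).
  2. Sort the remaining points by polar angle around p₀.
  3. Walk through sorted points, maintaining a stack; pop the top while the last three entries make a non-left turn (cross product ≤ 0).
  4. Final stack is the convex hull in CCW order: (-3, -7), (4, -2), (4, 9), (-5, 8).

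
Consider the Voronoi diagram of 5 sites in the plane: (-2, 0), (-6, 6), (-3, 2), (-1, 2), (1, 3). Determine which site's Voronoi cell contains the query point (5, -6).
Nearest site = (-2, 0)

The Voronoi cell of site s contains exactly those query points closer to s than to any other site. Compute squared distances from q = (5, -6) to each site:
  (-2 − 5)² + (0 − -6)² = 85
  (1 − 5)² + (3 − -6)² = 97
  (-1 − 5)² + (2 − -6)² = 100
  (-3 − 5)² + (2 − -6)² = 128
  (-6 − 5)² + (6 − -6)² = 265
Minimum is attained by (-2, 0), so q lies in its Voronoi cell.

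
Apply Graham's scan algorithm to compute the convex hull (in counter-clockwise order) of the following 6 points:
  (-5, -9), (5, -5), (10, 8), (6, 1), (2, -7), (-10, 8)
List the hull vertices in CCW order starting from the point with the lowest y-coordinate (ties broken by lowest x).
Hull (CCW) = [(-5, -9), (2, -7), (5, -5), (10, 8), (-10, 8)]

Graham scan procedure:
  1. Find the pivot p₀ = point with lowest y (tie → lowest x): (-5, -9).
  2. Sort the remaining points by polar angle around p₀.
  3. Walk through sorted points, maintaining a stack; pop the top while the last three entries make a non-left turn (cross product ≤ 0).
  4. Final stack is the convex hull in CCW order: (-5, -9), (2, -7), (5, -5), (10, 8), (-10, 8).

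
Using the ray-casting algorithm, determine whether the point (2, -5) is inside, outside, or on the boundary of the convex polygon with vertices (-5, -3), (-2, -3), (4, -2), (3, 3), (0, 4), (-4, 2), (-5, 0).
The point (2, -5) lies strictly outside the polygon

Cast a horizontal ray to the right from the query point and count how many polygon edges it crosses (each edge strictly once or zero times, handled with the usual half-open convention). 
Parity of crossings → even ⇒ outside.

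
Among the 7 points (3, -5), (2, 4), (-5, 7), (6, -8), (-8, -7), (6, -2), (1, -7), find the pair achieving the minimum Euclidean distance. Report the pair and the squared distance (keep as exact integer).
Pair = ((3, -5), (1, -7)); squared distance = 8

Compute all C(7, 2) = 21 pairwise squared distances (x_i − x_j)² + (y_i − y_j)². The minimum is 8, attained by the pair ((3, -5), (1, -7)).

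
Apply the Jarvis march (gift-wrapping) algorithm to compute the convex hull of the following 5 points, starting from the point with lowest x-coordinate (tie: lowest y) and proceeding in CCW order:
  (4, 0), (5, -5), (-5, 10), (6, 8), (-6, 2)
Hull (CCW) = [(-6, 2), (5, -5), (6, 8), (-5, 10)]

Jarvis march: at each step, from the current hull vertex p, select the next vertex q as the point such that every other point lies strictly to the left of (or on) the directed line p → q. (Equivalently: for every other point r, the cross product (q − p) × (r − p) ≥ 0.)
Starting point (lowest x, tie lowest y): (-6, 2). Wrap until returning to start. Resulting hull: (-6, 2), (5, -5), (6, 8), (-5, 10).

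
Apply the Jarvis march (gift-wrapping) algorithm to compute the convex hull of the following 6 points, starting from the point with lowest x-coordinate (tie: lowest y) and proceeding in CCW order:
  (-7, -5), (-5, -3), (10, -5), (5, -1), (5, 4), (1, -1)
Hull (CCW) = [(-7, -5), (10, -5), (5, 4), (-5, -3)]

Jarvis march: at each step, from the current hull vertex p, select the next vertex q as the point such that every other point lies strictly to the left of (or on) the directed line p → q. (Equivalently: for every other point r, the cross product (q − p) × (r − p) ≥ 0.)
Starting point (lowest x, tie lowest y): (-7, -5). Wrap until returning to start. Resulting hull: (-7, -5), (10, -5), (5, 4), (-5, -3).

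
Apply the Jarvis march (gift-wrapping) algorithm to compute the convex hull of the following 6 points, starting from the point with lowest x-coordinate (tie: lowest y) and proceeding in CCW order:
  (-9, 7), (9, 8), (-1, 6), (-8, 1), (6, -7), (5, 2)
Hull (CCW) = [(-9, 7), (-8, 1), (6, -7), (9, 8)]

Jarvis march: at each step, from the current hull vertex p, select the next vertex q as the point such that every other point lies strictly to the left of (or on) the directed line p → q. (Equivalently: for every other point r, the cross product (q − p) × (r − p) ≥ 0.)
Starting point (lowest x, tie lowest y): (-9, 7). Wrap until returning to start. Resulting hull: (-9, 7), (-8, 1), (6, -7), (9, 8).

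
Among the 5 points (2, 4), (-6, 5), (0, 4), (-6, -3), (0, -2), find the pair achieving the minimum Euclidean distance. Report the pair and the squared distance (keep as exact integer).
Pair = ((2, 4), (0, 4)); squared distance = 4

Compute all C(5, 2) = 10 pairwise squared distances (x_i − x_j)² + (y_i − y_j)². The minimum is 4, attained by the pair ((2, 4), (0, 4)).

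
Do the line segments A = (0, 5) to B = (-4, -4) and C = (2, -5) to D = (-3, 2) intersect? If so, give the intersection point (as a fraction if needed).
Yes; intersection at (-144/73, 41/73) (t = 36/73 on AB, s = 58/73 on CD)

Parametrize AB as A + t(B − A) = (0 + -4 t, 5 + -9 t) and CD as C + s(D − C) = (2 + -5 s, -5 + 7 s). Solve the linear system for (t, s). Determinant = 73 ≠ 0, so a unique intersection of the containing lines exists. Solution: t = 36/73, s = 58/73 — both in [0, 1], so the segments cross. Intersection point: (-144/73, 41/73).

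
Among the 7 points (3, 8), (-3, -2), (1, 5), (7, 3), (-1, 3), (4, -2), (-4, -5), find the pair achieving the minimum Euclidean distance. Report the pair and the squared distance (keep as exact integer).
Pair = ((1, 5), (-1, 3)); squared distance = 8

Compute all C(7, 2) = 21 pairwise squared distances (x_i − x_j)² + (y_i − y_j)². The minimum is 8, attained by the pair ((1, 5), (-1, 3)).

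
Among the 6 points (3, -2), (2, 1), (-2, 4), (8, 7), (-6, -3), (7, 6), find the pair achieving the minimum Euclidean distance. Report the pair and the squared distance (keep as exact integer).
Pair = ((8, 7), (7, 6)); squared distance = 2

Compute all C(6, 2) = 15 pairwise squared distances (x_i − x_j)² + (y_i − y_j)². The minimum is 2, attained by the pair ((8, 7), (7, 6)).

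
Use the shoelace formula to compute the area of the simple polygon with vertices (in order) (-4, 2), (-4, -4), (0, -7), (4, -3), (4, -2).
Area = 42

Shoelace formula: Area = (1/2) |Σ_i (x_i · y_{i+1} − x_{i+1} · y_i)| (indices mod n). Compute each cross term:
  (-4)(-4) − (-4)(2) = 24
  (-4)(-7) − (0)(-4) = 28
  (0)(-3) − (4)(-7) = 28
  (4)(-2) − (4)(-3) = 4
  (4)(2) − (-4)(-2) = 0
Sum = 84, so (signed) Area = 84/2 = 42, |Area| = 42.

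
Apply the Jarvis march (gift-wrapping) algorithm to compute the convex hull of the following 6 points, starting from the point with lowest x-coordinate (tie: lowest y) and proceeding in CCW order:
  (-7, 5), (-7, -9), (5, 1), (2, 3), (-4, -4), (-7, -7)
Hull (CCW) = [(-7, -9), (5, 1), (2, 3), (-7, 5)]

Jarvis march: at each step, from the current hull vertex p, select the next vertex q as the point such that every other point lies strictly to the left of (or on) the directed line p → q. (Equivalently: for every other point r, the cross product (q − p) × (r − p) ≥ 0.)
Starting point (lowest x, tie lowest y): (-7, -9). Wrap until returning to start. Resulting hull: (-7, -9), (5, 1), (2, 3), (-7, 5).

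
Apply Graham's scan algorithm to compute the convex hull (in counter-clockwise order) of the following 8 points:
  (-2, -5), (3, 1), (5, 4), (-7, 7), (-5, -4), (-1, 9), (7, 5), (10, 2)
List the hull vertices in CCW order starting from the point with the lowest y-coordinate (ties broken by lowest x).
Hull (CCW) = [(-2, -5), (10, 2), (7, 5), (-1, 9), (-7, 7), (-5, -4)]

Graham scan procedure:
  1. Find the pivot p₀ = point with lowest y (tie → lowest x): (-2, -5).
  2. Sort the remaining points by polar angle around p₀.
  3. Walk through sorted points, maintaining a stack; pop the top while the last three entries make a non-left turn (cross product ≤ 0).
  4. Final stack is the convex hull in CCW order: (-2, -5), (10, 2), (7, 5), (-1, 9), (-7, 7), (-5, -4).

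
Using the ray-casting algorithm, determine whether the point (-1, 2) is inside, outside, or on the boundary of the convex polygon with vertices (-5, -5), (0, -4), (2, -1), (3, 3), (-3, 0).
The point (-1, 2) lies strictly outside the polygon

Cast a horizontal ray to the right from the query point and count how many polygon edges it crosses (each edge strictly once or zero times, handled with the usual half-open convention). 
Parity of crossings → even ⇒ outside.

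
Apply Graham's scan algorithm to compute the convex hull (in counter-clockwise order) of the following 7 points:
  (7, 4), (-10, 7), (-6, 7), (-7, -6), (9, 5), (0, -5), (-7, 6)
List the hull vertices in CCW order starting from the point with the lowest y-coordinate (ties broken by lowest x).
Hull (CCW) = [(-7, -6), (0, -5), (9, 5), (-6, 7), (-10, 7)]

Graham scan procedure:
  1. Find the pivot p₀ = point with lowest y (tie → lowest x): (-7, -6).
  2. Sort the remaining points by polar angle around p₀.
  3. Walk through sorted points, maintaining a stack; pop the top while the last three entries make a non-left turn (cross product ≤ 0).
  4. Final stack is the convex hull in CCW order: (-7, -6), (0, -5), (9, 5), (-6, 7), (-10, 7).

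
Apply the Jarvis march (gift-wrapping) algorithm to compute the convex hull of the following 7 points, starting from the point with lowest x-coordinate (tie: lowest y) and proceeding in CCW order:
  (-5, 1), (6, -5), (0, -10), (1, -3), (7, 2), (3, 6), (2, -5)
Hull (CCW) = [(-5, 1), (0, -10), (6, -5), (7, 2), (3, 6)]

Jarvis march: at each step, from the current hull vertex p, select the next vertex q as the point such that every other point lies strictly to the left of (or on) the directed line p → q. (Equivalently: for every other point r, the cross product (q − p) × (r − p) ≥ 0.)
Starting point (lowest x, tie lowest y): (-5, 1). Wrap until returning to start. Resulting hull: (-5, 1), (0, -10), (6, -5), (7, 2), (3, 6).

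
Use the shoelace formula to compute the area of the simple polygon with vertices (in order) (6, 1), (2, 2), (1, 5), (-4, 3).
Area = 19/2

Shoelace formula: Area = (1/2) |Σ_i (x_i · y_{i+1} − x_{i+1} · y_i)| (indices mod n). Compute each cross term:
  (6)(2) − (2)(1) = 10
  (2)(5) − (1)(2) = 8
  (1)(3) − (-4)(5) = 23
  (-4)(1) − (6)(3) = -22
Sum = 19, so (signed) Area = 19/2 = 19/2, |Area| = 19/2.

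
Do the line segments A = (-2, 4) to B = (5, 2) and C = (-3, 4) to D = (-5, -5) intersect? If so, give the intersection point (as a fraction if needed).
No (intersection of containing lines falls outside at least one segment)

Parametrize and solve: t = -9/67, s = -2/67. At least one of these is outside [0, 1], so the segments do not intersect.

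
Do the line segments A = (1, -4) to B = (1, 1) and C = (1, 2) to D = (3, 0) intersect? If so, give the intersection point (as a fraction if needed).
No (intersection of containing lines falls outside at least one segment)

Parametrize and solve: t = 6/5, s = 0. At least one of these is outside [0, 1], so the segments do not intersect.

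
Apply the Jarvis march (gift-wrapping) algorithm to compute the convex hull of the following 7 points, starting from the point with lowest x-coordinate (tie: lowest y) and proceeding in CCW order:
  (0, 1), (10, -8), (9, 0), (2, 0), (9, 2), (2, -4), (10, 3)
Hull (CCW) = [(0, 1), (2, -4), (10, -8), (10, 3)]

Jarvis march: at each step, from the current hull vertex p, select the next vertex q as the point such that every other point lies strictly to the left of (or on) the directed line p → q. (Equivalently: for every other point r, the cross product (q − p) × (r − p) ≥ 0.)
Starting point (lowest x, tie lowest y): (0, 1). Wrap until returning to start. Resulting hull: (0, 1), (2, -4), (10, -8), (10, 3).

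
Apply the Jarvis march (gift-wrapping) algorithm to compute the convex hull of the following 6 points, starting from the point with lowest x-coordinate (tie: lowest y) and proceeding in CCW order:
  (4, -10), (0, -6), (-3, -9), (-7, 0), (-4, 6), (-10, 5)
Hull (CCW) = [(-10, 5), (-3, -9), (4, -10), (-4, 6)]

Jarvis march: at each step, from the current hull vertex p, select the next vertex q as the point such that every other point lies strictly to the left of (or on) the directed line p → q. (Equivalently: for every other point r, the cross product (q − p) × (r − p) ≥ 0.)
Starting point (lowest x, tie lowest y): (-10, 5). Wrap until returning to start. Resulting hull: (-10, 5), (-3, -9), (4, -10), (-4, 6).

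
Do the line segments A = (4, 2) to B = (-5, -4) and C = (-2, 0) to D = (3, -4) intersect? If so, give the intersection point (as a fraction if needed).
Yes; intersection at (-7/11, -12/11) (t = 17/33 on AB, s = 3/11 on CD)

Parametrize AB as A + t(B − A) = (4 + -9 t, 2 + -6 t) and CD as C + s(D − C) = (-2 + 5 s, 0 + -4 s). Solve the linear system for (t, s). Determinant = -66 ≠ 0, so a unique intersection of the containing lines exists. Solution: t = 17/33, s = 3/11 — both in [0, 1], so the segments cross. Intersection point: (-7/11, -12/11).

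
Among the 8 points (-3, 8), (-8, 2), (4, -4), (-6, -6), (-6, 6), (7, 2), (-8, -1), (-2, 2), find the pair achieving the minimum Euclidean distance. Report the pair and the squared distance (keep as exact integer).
Pair = ((-8, 2), (-8, -1)); squared distance = 9

Compute all C(8, 2) = 28 pairwise squared distances (x_i − x_j)² + (y_i − y_j)². The minimum is 9, attained by the pair ((-8, 2), (-8, -1)).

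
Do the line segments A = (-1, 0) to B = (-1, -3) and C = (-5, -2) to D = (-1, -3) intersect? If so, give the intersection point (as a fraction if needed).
Yes; intersection at (-1, -3) (t = 1 on AB, s = 1 on CD)

Parametrize AB as A + t(B − A) = (-1 + 0 t, 0 + -3 t) and CD as C + s(D − C) = (-5 + 4 s, -2 + -1 s). Solve the linear system for (t, s). Determinant = -12 ≠ 0, so a unique intersection of the containing lines exists. Solution: t = 1, s = 1 — both in [0, 1], so the segments cross. Intersection point: (-1, -3).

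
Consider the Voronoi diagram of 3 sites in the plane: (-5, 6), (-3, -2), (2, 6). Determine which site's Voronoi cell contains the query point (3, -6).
Nearest site = (-3, -2)

The Voronoi cell of site s contains exactly those query points closer to s than to any other site. Compute squared distances from q = (3, -6) to each site:
  (-3 − 3)² + (-2 − -6)² = 52
  (2 − 3)² + (6 − -6)² = 145
  (-5 − 3)² + (6 − -6)² = 208
Minimum is attained by (-3, -2), so q lies in its Voronoi cell.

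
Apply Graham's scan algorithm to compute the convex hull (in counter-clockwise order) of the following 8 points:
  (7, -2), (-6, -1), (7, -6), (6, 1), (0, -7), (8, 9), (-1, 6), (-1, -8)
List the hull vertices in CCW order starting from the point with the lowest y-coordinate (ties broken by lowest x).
Hull (CCW) = [(-1, -8), (7, -6), (8, 9), (-1, 6), (-6, -1)]

Graham scan procedure:
  1. Find the pivot p₀ = point with lowest y (tie → lowest x): (-1, -8).
  2. Sort the remaining points by polar angle around p₀.
  3. Walk through sorted points, maintaining a stack; pop the top while the last three entries make a non-left turn (cross product ≤ 0).
  4. Final stack is the convex hull in CCW order: (-1, -8), (7, -6), (8, 9), (-1, 6), (-6, -1).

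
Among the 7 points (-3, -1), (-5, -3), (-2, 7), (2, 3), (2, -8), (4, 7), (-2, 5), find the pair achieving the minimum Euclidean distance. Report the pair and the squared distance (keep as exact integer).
Pair = ((-2, 7), (-2, 5)); squared distance = 4

Compute all C(7, 2) = 21 pairwise squared distances (x_i − x_j)² + (y_i − y_j)². The minimum is 4, attained by the pair ((-2, 7), (-2, 5)).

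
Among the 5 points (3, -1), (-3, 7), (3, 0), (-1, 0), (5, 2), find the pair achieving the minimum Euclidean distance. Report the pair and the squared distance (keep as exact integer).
Pair = ((3, -1), (3, 0)); squared distance = 1

Compute all C(5, 2) = 10 pairwise squared distances (x_i − x_j)² + (y_i − y_j)². The minimum is 1, attained by the pair ((3, -1), (3, 0)).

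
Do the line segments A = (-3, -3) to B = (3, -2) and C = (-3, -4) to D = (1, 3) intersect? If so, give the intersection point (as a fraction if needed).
Yes; intersection at (-45/19, -55/19) (t = 2/19 on AB, s = 3/19 on CD)

Parametrize AB as A + t(B − A) = (-3 + 6 t, -3 + 1 t) and CD as C + s(D − C) = (-3 + 4 s, -4 + 7 s). Solve the linear system for (t, s). Determinant = -38 ≠ 0, so a unique intersection of the containing lines exists. Solution: t = 2/19, s = 3/19 — both in [0, 1], so the segments cross. Intersection point: (-45/19, -55/19).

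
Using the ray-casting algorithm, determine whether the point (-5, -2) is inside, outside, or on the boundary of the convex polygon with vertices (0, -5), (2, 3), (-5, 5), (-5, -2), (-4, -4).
The point (-5, -2) lies on the polygon boundary

Boundary check: the query satisfies the collinearity and bounding-box conditions for some polygon edge, so it lies exactly on the boundary.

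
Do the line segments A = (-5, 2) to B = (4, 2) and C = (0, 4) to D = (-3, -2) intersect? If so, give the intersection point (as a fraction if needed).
Yes; intersection at (-1, 2) (t = 4/9 on AB, s = 1/3 on CD)

Parametrize AB as A + t(B − A) = (-5 + 9 t, 2 + 0 t) and CD as C + s(D − C) = (0 + -3 s, 4 + -6 s). Solve the linear system for (t, s). Determinant = 54 ≠ 0, so a unique intersection of the containing lines exists. Solution: t = 4/9, s = 1/3 — both in [0, 1], so the segments cross. Intersection point: (-1, 2).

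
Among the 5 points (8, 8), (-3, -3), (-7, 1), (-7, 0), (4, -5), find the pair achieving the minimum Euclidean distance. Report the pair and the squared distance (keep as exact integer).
Pair = ((-7, 1), (-7, 0)); squared distance = 1

Compute all C(5, 2) = 10 pairwise squared distances (x_i − x_j)² + (y_i − y_j)². The minimum is 1, attained by the pair ((-7, 1), (-7, 0)).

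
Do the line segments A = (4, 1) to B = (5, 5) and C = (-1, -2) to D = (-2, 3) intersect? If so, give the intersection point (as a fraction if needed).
No (intersection of containing lines falls outside at least one segment)

Parametrize and solve: t = -28/9, s = -17/9. At least one of these is outside [0, 1], so the segments do not intersect.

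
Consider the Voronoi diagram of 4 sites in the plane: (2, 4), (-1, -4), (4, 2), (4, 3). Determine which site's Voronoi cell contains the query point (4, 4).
Nearest site = (4, 3)

The Voronoi cell of site s contains exactly those query points closer to s than to any other site. Compute squared distances from q = (4, 4) to each site:
  (4 − 4)² + (3 − 4)² = 1
  (2 − 4)² + (4 − 4)² = 4
  (4 − 4)² + (2 − 4)² = 4
  (-1 − 4)² + (-4 − 4)² = 89
Minimum is attained by (4, 3), so q lies in its Voronoi cell.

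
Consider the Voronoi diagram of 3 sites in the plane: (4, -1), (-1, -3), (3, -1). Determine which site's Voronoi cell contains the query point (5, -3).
Nearest site = (4, -1)

The Voronoi cell of site s contains exactly those query points closer to s than to any other site. Compute squared distances from q = (5, -3) to each site:
  (4 − 5)² + (-1 − -3)² = 5
  (3 − 5)² + (-1 − -3)² = 8
  (-1 − 5)² + (-3 − -3)² = 36
Minimum is attained by (4, -1), so q lies in its Voronoi cell.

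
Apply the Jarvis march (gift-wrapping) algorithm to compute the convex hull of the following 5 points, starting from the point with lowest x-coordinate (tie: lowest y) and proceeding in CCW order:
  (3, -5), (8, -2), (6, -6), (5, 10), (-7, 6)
Hull (CCW) = [(-7, 6), (3, -5), (6, -6), (8, -2), (5, 10)]

Jarvis march: at each step, from the current hull vertex p, select the next vertex q as the point such that every other point lies strictly to the left of (or on) the directed line p → q. (Equivalently: for every other point r, the cross product (q − p) × (r − p) ≥ 0.)
Starting point (lowest x, tie lowest y): (-7, 6). Wrap until returning to start. Resulting hull: (-7, 6), (3, -5), (6, -6), (8, -2), (5, 10).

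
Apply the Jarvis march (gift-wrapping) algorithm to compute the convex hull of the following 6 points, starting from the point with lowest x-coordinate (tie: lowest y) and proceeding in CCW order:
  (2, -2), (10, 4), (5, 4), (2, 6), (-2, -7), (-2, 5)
Hull (CCW) = [(-2, -7), (10, 4), (2, 6), (-2, 5)]

Jarvis march: at each step, from the current hull vertex p, select the next vertex q as the point such that every other point lies strictly to the left of (or on) the directed line p → q. (Equivalently: for every other point r, the cross product (q − p) × (r − p) ≥ 0.)
Starting point (lowest x, tie lowest y): (-2, -7). Wrap until returning to start. Resulting hull: (-2, -7), (10, 4), (2, 6), (-2, 5).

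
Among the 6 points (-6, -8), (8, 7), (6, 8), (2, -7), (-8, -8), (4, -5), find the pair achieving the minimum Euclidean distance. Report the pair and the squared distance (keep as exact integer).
Pair = ((-6, -8), (-8, -8)); squared distance = 4

Compute all C(6, 2) = 15 pairwise squared distances (x_i − x_j)² + (y_i − y_j)². The minimum is 4, attained by the pair ((-6, -8), (-8, -8)).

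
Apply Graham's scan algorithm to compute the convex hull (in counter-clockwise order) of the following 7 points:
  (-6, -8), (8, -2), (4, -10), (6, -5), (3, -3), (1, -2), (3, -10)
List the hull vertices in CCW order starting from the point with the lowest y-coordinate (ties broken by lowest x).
Hull (CCW) = [(3, -10), (4, -10), (8, -2), (1, -2), (-6, -8)]

Graham scan procedure:
  1. Find the pivot p₀ = point with lowest y (tie → lowest x): (3, -10).
  2. Sort the remaining points by polar angle around p₀.
  3. Walk through sorted points, maintaining a stack; pop the top while the last three entries make a non-left turn (cross product ≤ 0).
  4. Final stack is the convex hull in CCW order: (3, -10), (4, -10), (8, -2), (1, -2), (-6, -8).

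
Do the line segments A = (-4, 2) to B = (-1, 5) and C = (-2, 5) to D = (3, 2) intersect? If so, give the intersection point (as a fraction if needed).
Yes; intersection at (-11/8, 37/8) (t = 7/8 on AB, s = 1/8 on CD)

Parametrize AB as A + t(B − A) = (-4 + 3 t, 2 + 3 t) and CD as C + s(D − C) = (-2 + 5 s, 5 + -3 s). Solve the linear system for (t, s). Determinant = 24 ≠ 0, so a unique intersection of the containing lines exists. Solution: t = 7/8, s = 1/8 — both in [0, 1], so the segments cross. Intersection point: (-11/8, 37/8).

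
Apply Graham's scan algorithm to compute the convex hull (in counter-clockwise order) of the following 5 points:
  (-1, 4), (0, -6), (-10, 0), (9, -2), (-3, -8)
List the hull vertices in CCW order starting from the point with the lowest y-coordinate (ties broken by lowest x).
Hull (CCW) = [(-3, -8), (9, -2), (-1, 4), (-10, 0)]

Graham scan procedure:
  1. Find the pivot p₀ = point with lowest y (tie → lowest x): (-3, -8).
  2. Sort the remaining points by polar angle around p₀.
  3. Walk through sorted points, maintaining a stack; pop the top while the last three entries make a non-left turn (cross product ≤ 0).
  4. Final stack is the convex hull in CCW order: (-3, -8), (9, -2), (-1, 4), (-10, 0).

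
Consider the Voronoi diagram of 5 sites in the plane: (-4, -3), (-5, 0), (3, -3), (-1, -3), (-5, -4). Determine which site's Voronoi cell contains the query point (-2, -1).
Nearest site = (-1, -3)

The Voronoi cell of site s contains exactly those query points closer to s than to any other site. Compute squared distances from q = (-2, -1) to each site:
  (-1 − -2)² + (-3 − -1)² = 5
  (-4 − -2)² + (-3 − -1)² = 8
  (-5 − -2)² + (0 − -1)² = 10
  (-5 − -2)² + (-4 − -1)² = 18
  (3 − -2)² + (-3 − -1)² = 29
Minimum is attained by (-1, -3), so q lies in its Voronoi cell.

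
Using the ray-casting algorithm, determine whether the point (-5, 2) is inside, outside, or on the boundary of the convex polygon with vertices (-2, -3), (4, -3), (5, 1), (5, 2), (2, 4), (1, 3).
The point (-5, 2) lies strictly outside the polygon

Cast a horizontal ray to the right from the query point and count how many polygon edges it crosses (each edge strictly once or zero times, handled with the usual half-open convention). 
Parity of crossings → even ⇒ outside.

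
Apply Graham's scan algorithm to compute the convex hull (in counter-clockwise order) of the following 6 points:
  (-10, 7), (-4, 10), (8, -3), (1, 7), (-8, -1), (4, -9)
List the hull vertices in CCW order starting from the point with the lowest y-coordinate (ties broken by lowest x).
Hull (CCW) = [(4, -9), (8, -3), (1, 7), (-4, 10), (-10, 7), (-8, -1)]

Graham scan procedure:
  1. Find the pivot p₀ = point with lowest y (tie → lowest x): (4, -9).
  2. Sort the remaining points by polar angle around p₀.
  3. Walk through sorted points, maintaining a stack; pop the top while the last three entries make a non-left turn (cross product ≤ 0).
  4. Final stack is the convex hull in CCW order: (4, -9), (8, -3), (1, 7), (-4, 10), (-10, 7), (-8, -1).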